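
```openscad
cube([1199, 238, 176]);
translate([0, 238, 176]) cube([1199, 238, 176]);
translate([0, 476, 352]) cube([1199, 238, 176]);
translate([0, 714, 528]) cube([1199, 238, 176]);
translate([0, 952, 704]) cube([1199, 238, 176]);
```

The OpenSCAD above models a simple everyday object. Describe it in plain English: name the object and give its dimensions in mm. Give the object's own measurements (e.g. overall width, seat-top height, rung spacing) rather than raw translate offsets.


A straight staircase of 5 solid steps. Each step is 1199 mm wide (x), 238 mm deep (y, the going) and 176 mm tall (the rise). The first step rests on the floor; each subsequent step sits one going further in +y and one rise higher in +z, directly behind and above the previous step with no overlap.


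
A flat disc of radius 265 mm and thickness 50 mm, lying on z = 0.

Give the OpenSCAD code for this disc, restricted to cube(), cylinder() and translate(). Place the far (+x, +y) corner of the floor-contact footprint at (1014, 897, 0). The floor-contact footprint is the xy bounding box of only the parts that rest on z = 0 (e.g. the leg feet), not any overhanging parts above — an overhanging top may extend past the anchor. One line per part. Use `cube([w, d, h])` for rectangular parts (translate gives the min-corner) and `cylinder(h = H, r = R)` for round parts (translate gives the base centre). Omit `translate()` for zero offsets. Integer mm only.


translate([749, 632, 0]) cylinder(h = 50, r = 265);


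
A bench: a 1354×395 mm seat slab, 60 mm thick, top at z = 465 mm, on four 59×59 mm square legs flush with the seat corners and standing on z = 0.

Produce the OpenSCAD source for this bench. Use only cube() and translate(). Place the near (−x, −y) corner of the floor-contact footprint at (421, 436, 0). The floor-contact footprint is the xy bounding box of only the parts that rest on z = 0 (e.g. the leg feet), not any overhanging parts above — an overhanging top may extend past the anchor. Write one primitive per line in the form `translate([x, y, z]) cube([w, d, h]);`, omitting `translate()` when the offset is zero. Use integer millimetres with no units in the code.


translate([421, 436, 405]) cube([1354, 395, 60]);
translate([421, 436, 0]) cube([59, 59, 405]);
translate([421, 772, 0]) cube([59, 59, 405]);
translate([1716, 436, 0]) cube([59, 59, 405]);
translate([1716, 772, 0]) cube([59, 59, 405]);


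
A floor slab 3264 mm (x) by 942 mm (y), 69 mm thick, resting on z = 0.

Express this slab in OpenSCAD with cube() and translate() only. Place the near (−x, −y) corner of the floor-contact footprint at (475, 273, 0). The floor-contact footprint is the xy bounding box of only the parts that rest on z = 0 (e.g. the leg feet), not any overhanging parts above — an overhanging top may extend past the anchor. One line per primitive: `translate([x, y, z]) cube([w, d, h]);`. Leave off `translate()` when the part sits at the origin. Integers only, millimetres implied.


translate([475, 273, 0]) cube([3264, 942, 69]);


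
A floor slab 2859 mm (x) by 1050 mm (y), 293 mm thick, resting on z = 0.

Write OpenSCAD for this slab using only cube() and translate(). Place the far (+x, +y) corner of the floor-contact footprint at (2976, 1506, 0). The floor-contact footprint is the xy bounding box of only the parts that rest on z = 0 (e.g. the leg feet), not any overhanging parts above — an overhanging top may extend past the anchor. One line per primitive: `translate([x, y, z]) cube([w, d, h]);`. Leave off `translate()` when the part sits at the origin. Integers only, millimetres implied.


translate([117, 456, 0]) cube([2859, 1050, 293]);


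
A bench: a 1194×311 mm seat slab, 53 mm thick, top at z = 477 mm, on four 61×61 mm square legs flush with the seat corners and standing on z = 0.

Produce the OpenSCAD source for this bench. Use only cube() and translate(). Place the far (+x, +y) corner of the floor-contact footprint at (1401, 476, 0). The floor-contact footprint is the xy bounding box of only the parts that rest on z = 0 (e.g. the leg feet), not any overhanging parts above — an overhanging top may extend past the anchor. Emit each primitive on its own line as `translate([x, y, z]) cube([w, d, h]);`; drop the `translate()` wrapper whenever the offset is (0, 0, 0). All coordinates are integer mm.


translate([207, 165, 424]) cube([1194, 311, 53]);
translate([207, 165, 0]) cube([61, 61, 424]);
translate([207, 415, 0]) cube([61, 61, 424]);
translate([1340, 165, 0]) cube([61, 61, 424]);
translate([1340, 415, 0]) cube([61, 61, 424]);


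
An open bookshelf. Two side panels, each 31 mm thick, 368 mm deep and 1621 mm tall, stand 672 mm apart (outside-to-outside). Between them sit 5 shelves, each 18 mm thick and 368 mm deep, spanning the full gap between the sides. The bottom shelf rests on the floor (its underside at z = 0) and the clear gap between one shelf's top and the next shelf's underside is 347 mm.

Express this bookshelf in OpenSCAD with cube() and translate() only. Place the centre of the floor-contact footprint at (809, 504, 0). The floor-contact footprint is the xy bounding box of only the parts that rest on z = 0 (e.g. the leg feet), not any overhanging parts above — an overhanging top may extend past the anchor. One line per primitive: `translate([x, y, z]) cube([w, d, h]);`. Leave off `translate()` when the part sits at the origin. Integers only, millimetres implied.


translate([473, 320, 0]) cube([31, 368, 1621]);
translate([1114, 320, 0]) cube([31, 368, 1621]);
translate([504, 320, 0]) cube([610, 368, 18]);
translate([504, 320, 365]) cube([610, 368, 18]);
translate([504, 320, 730]) cube([610, 368, 18]);
translate([504, 320, 1095]) cube([610, 368, 18]);
translate([504, 320, 1460]) cube([610, 368, 18]);


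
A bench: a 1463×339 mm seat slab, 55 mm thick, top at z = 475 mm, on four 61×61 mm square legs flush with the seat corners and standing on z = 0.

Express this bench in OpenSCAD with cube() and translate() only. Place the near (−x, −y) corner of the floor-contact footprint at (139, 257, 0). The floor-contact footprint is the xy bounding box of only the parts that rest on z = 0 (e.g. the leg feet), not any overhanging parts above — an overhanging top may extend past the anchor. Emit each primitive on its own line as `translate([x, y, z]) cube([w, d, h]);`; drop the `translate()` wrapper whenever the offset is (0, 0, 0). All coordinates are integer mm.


translate([139, 257, 420]) cube([1463, 339, 55]);
translate([139, 257, 0]) cube([61, 61, 420]);
translate([139, 535, 0]) cube([61, 61, 420]);
translate([1541, 257, 0]) cube([61, 61, 420]);
translate([1541, 535, 0]) cube([61, 61, 420]);


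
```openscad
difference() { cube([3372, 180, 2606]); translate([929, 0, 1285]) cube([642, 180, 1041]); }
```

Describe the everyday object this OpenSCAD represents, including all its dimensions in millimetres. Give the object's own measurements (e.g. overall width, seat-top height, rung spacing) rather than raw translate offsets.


A wall 3372 mm long (x), 180 mm thick (y), 2606 mm tall, with a rectangular window opening cut through it. The opening is 642 mm wide and 1041 mm tall; its sill is at z = 1285 mm and its near (−x) edge is 929 mm from the wall's −x end. The opening passes through the full wall thickness.


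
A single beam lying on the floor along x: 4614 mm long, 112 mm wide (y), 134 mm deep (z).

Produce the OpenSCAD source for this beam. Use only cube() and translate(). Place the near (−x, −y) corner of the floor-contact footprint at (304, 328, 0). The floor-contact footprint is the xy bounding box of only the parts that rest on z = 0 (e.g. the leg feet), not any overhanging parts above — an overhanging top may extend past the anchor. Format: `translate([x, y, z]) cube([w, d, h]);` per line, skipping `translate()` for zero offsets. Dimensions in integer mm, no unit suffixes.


translate([304, 328, 0]) cube([4614, 112, 134]);


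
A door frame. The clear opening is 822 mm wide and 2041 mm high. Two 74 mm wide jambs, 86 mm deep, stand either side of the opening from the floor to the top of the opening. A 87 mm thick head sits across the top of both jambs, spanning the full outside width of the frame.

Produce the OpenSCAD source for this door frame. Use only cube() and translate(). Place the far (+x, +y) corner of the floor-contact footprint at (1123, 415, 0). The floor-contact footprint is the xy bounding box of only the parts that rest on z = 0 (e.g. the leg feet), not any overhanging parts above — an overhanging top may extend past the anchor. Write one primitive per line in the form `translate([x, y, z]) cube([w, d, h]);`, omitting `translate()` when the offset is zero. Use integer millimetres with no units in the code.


translate([153, 329, 0]) cube([74, 86, 2041]);
translate([1049, 329, 0]) cube([74, 86, 2041]);
translate([153, 329, 2041]) cube([970, 86, 87]);


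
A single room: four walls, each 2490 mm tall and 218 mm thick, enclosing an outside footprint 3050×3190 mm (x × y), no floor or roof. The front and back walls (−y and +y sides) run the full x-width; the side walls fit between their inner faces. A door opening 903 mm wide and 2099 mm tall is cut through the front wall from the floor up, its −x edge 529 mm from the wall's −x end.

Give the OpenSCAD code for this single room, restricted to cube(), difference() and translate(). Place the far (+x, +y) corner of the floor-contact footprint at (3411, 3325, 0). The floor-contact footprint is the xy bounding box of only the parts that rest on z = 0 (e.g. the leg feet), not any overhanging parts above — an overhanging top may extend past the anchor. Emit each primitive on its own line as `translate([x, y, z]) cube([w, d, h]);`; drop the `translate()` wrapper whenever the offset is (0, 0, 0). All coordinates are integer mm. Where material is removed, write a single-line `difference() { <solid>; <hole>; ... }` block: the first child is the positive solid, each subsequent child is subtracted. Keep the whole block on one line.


difference() { translate([361, 135, 0]) cube([3050, 218, 2490]); translate([890, 135, 0]) cube([903, 218, 2099]); }
translate([361, 3107, 0]) cube([3050, 218, 2490]);
translate([361, 353, 0]) cube([218, 2754, 2490]);
translate([3193, 353, 0]) cube([218, 2754, 2490]);


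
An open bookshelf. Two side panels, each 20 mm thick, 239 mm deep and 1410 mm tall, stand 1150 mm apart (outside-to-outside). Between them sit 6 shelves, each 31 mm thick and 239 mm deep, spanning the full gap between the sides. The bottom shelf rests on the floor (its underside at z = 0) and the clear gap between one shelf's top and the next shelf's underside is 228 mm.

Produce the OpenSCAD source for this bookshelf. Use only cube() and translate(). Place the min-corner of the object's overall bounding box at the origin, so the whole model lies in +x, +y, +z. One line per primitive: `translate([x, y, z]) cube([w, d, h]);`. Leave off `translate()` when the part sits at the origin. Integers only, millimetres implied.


cube([20, 239, 1410]);
translate([1130, 0, 0]) cube([20, 239, 1410]);
translate([20, 0, 0]) cube([1110, 239, 31]);
translate([20, 0, 259]) cube([1110, 239, 31]);
translate([20, 0, 518]) cube([1110, 239, 31]);
translate([20, 0, 777]) cube([1110, 239, 31]);
translate([20, 0, 1036]) cube([1110, 239, 31]);
translate([20, 0, 1295]) cube([1110, 239, 31]);


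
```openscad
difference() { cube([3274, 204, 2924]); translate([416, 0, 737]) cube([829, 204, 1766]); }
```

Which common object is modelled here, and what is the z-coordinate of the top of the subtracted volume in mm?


A wall with a window opening. The window head height is 2503 mm.

A wall with a rectangular opening subtracted — a window. Sill at z = 737, opening 1766 mm tall, so the head is at 737 + 1766 = 2503 mm.


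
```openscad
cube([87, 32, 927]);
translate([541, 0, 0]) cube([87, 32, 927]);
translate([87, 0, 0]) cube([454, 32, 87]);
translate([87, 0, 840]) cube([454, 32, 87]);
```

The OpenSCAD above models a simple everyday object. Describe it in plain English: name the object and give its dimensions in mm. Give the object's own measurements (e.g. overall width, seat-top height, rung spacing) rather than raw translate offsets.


A rectangular picture frame lying in the x–z plane (depth along y). The opening is 454 mm wide (x) by 753 mm tall (z), surrounded by a border 87 mm wide on all four sides. The frame is 32 mm deep and is made of two full-height vertical stiles with two horizontal rails fitted between them.


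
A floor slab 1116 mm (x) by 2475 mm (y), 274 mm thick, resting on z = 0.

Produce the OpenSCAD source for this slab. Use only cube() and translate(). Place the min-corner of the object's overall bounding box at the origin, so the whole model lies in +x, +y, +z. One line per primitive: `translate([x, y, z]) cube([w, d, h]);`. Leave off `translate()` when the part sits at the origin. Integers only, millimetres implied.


cube([1116, 2475, 274]);


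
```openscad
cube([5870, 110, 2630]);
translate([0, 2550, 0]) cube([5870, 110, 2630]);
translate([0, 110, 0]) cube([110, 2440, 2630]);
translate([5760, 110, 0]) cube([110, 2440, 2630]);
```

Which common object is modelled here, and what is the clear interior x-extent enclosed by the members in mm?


A house (or room) frame. The interior width is 5650 mm.

Four 2630 mm walls enclosing a rectangle with no floor or roof — a room or house frame. Outside width is 5870 mm and wall thickness is 110 mm, so the interior width is 5870 − 2 × 110 = 5650 mm.


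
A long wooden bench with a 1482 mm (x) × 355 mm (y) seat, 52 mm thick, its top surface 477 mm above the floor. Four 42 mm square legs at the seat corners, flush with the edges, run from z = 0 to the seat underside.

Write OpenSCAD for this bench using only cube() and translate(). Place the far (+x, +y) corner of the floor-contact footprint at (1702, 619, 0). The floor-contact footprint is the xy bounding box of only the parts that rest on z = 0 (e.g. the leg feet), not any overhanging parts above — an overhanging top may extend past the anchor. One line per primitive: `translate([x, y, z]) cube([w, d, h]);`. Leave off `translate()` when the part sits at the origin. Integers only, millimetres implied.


// leg_h = 477 − 52 = 425
translate([220, 264, 425]) cube([1482, 355, 52]);
translate([220, 264, 0]) cube([42, 42, 425]);
translate([220, 577, 0]) cube([42, 42, 425]);
translate([1660, 264, 0]) cube([42, 42, 425]);
translate([1660, 577, 0]) cube([42, 42, 425]);


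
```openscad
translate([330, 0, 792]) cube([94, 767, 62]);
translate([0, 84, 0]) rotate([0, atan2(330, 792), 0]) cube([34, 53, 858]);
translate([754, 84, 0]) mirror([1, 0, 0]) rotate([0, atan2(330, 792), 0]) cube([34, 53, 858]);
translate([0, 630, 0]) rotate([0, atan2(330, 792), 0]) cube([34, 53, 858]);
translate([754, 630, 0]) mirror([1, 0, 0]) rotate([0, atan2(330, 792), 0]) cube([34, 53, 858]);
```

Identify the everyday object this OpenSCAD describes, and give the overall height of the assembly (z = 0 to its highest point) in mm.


A sawhorse. The overall height is 854 mm.

A beam across two mirrored pairs of raked legs — a sawhorse. The beam's underside is at z = 792 (matching the legs' vertical rise in atan2(330, 792)) and the beam is 62 mm tall, so its top is at 792 + 62 = 854 mm. The raked legs top out at the beam's underside, so that is the highest point.


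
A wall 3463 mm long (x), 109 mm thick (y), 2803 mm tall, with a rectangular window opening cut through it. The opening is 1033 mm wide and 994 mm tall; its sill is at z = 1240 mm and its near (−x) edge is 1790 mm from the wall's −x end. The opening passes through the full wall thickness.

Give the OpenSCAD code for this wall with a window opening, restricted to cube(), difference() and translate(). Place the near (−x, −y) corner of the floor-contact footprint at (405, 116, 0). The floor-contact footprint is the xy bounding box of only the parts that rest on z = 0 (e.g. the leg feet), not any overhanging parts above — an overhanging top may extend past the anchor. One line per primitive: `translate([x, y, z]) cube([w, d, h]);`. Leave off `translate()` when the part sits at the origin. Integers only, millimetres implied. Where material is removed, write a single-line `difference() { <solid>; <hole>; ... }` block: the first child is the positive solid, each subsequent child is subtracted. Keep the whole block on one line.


difference() { translate([405, 116, 0]) cube([3463, 109, 2803]); translate([2195, 116, 1240]) cube([1033, 109, 994]); }


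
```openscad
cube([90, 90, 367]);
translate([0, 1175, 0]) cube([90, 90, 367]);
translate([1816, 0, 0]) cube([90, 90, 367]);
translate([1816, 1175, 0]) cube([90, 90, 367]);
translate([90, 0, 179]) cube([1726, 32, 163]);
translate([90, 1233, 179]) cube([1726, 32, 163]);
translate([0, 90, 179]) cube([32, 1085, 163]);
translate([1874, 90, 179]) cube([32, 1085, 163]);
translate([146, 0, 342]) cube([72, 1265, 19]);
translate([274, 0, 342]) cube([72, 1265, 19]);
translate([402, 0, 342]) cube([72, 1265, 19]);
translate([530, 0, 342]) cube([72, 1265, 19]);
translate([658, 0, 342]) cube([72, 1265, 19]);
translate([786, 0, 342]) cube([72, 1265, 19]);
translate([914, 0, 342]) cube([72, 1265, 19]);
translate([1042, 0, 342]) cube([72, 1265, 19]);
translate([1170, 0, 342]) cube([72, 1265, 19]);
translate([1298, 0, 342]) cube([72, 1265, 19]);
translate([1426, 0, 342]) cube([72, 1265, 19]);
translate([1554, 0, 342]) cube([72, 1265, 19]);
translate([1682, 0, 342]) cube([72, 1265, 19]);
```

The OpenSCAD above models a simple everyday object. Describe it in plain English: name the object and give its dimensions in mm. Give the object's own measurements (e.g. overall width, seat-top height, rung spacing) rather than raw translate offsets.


A bed frame 1906 mm long (x) by 1265 mm wide (y). Four 90×90 mm corner posts, 367 mm tall, at the corners of the footprint. Four rails of 32 mm thickness and 163 mm height run between adjacent posts with their undersides at z = 179 mm, their outer faces flush with the outside of the frame (the two x-running rails run between the posts' inner faces; the two y-running rails run between the posts' inner faces). 13 slats, each 72 mm wide (x) and 19 mm thick, lie across the top of the two x-running rails, running the full 1265 mm width of the frame in y; along x they sit between the end posts with a 56 mm gap after the −x posts and between neighbouring slats, leaving 62 mm before the +x posts.


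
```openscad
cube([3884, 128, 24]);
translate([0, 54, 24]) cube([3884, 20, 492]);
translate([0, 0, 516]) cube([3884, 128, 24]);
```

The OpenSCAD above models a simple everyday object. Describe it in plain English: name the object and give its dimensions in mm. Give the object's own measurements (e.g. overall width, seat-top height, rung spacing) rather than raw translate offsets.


An I-beam lying along x, 3884 mm long. Overall section height 540 mm. Two flanges 128 mm wide (y) and 24 mm thick, one on the floor and one at the top; a web 20 mm thick runs between them, centred on the flange width.


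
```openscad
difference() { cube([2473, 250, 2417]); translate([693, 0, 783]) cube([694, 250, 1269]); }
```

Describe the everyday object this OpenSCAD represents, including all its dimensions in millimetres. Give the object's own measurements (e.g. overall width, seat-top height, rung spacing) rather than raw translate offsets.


A wall 2473 mm long (x), 250 mm thick (y), 2417 mm tall, with a rectangular window opening cut through it. The opening is 694 mm wide and 1269 mm tall; its sill is at z = 783 mm and its near (−x) edge is 693 mm from the wall's −x end. The opening passes through the full wall thickness.


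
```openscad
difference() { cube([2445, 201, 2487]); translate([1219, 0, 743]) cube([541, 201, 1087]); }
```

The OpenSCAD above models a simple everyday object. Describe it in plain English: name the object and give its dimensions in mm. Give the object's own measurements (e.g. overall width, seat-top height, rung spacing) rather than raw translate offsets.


A wall 2445 mm long (x), 201 mm thick (y), 2487 mm tall, with a rectangular window opening cut through it. The opening is 541 mm wide and 1087 mm tall; its sill is at z = 743 mm and its near (−x) edge is 1219 mm from the wall's −x end. The opening passes through the full wall thickness.


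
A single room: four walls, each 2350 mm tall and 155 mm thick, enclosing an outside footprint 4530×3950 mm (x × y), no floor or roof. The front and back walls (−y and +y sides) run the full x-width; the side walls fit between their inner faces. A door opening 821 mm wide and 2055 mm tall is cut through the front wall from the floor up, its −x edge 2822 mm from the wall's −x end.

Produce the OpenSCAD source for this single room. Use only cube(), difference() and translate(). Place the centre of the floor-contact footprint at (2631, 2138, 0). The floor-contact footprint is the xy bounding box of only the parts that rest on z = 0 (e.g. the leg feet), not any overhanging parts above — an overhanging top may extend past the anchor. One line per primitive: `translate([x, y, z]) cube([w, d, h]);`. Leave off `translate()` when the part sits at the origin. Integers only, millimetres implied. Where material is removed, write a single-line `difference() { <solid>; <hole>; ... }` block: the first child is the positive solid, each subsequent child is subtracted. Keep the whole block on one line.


difference() { translate([366, 163, 0]) cube([4530, 155, 2350]); translate([3188, 163, 0]) cube([821, 155, 2055]); }
translate([366, 3958, 0]) cube([4530, 155, 2350]);
translate([366, 318, 0]) cube([155, 3640, 2350]);
translate([4741, 318, 0]) cube([155, 3640, 2350]);


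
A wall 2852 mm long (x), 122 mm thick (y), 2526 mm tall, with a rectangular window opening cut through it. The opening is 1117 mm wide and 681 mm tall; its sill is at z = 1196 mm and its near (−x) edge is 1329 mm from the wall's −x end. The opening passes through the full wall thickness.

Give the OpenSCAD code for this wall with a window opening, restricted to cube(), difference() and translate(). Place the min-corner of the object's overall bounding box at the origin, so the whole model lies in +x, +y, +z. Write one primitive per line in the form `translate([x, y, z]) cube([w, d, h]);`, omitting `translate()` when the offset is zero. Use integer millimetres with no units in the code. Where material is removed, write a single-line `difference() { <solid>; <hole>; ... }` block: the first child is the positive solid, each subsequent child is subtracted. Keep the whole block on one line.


difference() { cube([2852, 122, 2526]); translate([1329, 0, 1196]) cube([1117, 122, 681]); }


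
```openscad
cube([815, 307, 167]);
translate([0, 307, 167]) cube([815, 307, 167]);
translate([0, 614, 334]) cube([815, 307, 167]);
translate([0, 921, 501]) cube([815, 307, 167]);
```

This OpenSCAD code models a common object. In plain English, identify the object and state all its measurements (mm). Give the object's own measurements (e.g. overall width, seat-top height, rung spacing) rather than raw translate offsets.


A straight staircase of 4 solid steps. Each step is 815 mm wide (x), 307 mm deep (y, the going) and 167 mm tall (the rise). The first step rests on the floor; each subsequent step sits one going further in +y and one rise higher in +z, directly behind and above the previous step with no overlap.


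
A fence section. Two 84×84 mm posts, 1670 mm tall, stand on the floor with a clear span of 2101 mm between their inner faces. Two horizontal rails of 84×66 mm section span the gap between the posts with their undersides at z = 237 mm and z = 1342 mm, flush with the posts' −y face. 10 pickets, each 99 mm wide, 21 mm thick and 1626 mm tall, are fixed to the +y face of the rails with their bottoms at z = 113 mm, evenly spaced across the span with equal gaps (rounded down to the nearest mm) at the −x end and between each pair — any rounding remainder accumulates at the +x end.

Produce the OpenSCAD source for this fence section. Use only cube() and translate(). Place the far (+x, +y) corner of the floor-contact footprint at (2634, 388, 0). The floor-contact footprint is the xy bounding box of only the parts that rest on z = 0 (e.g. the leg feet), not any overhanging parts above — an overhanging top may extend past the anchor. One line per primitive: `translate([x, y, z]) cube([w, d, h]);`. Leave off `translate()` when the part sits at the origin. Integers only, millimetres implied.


translate([365, 304, 0]) cube([84, 84, 1670]);
translate([2550, 304, 0]) cube([84, 84, 1670]);
translate([449, 304, 237]) cube([2101, 84, 66]);
translate([449, 304, 1342]) cube([2101, 84, 66]);
translate([550, 388, 113]) cube([99, 21, 1626]);
translate([750, 388, 113]) cube([99, 21, 1626]);
translate([950, 388, 113]) cube([99, 21, 1626]);
translate([1150, 388, 113]) cube([99, 21, 1626]);
translate([1350, 388, 113]) cube([99, 21, 1626]);
translate([1550, 388, 113]) cube([99, 21, 1626]);
translate([1750, 388, 113]) cube([99, 21, 1626]);
translate([1950, 388, 113]) cube([99, 21, 1626]);
translate([2150, 388, 113]) cube([99, 21, 1626]);
translate([2350, 388, 113]) cube([99, 21, 1626]);


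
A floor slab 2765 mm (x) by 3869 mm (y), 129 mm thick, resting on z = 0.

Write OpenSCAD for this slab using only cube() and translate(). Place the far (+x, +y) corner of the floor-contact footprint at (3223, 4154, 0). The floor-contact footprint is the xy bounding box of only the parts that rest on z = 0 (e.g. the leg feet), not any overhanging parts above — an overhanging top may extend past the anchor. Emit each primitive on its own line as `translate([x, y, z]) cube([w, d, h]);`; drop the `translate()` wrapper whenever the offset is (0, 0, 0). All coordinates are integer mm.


translate([458, 285, 0]) cube([2765, 3869, 129]);


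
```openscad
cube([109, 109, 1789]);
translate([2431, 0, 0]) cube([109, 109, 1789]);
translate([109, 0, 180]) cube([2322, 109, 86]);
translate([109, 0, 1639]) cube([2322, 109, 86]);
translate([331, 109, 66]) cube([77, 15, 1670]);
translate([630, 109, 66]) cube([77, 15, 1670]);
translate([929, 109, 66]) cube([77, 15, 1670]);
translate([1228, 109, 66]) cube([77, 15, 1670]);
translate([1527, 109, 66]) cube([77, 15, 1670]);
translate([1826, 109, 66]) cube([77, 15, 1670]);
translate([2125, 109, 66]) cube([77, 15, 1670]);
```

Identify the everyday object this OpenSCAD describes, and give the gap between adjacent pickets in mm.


A fence section. The picket gap is 222 mm.

Two posts, two rails, 7 pickets — a fence section. Span 2322 mm holds 7 pickets of 77 mm with 8 equal gaps: ⌊(2322 − 7·77) / 8⌋ = 222 mm.


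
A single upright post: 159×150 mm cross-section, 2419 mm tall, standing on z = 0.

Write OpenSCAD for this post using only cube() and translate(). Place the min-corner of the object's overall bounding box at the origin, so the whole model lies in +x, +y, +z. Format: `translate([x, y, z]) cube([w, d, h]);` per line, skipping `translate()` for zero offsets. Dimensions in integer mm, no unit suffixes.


cube([159, 150, 2419]);


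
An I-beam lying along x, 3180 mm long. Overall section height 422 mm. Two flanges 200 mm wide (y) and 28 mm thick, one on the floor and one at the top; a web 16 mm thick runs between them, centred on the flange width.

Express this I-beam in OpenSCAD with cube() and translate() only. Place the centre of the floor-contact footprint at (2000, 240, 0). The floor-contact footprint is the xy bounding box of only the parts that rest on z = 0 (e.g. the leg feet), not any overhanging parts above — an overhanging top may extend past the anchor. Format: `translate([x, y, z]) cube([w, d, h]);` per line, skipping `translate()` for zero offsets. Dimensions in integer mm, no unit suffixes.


translate([410, 140, 0]) cube([3180, 200, 28]);
translate([410, 232, 28]) cube([3180, 16, 366]);
translate([410, 140, 394]) cube([3180, 200, 28]);


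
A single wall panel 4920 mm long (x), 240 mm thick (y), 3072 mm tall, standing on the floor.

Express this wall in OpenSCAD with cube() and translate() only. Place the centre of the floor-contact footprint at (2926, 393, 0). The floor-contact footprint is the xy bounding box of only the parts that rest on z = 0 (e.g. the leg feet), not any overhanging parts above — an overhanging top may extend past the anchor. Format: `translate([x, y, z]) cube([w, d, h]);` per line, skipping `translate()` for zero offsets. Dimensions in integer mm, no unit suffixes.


translate([466, 273, 0]) cube([4920, 240, 3072]);


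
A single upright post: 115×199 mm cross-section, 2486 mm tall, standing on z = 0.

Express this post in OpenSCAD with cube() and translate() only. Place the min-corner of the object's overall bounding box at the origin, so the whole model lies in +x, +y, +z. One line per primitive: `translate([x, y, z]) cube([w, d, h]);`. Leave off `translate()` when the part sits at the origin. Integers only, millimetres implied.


cube([115, 199, 2486]);


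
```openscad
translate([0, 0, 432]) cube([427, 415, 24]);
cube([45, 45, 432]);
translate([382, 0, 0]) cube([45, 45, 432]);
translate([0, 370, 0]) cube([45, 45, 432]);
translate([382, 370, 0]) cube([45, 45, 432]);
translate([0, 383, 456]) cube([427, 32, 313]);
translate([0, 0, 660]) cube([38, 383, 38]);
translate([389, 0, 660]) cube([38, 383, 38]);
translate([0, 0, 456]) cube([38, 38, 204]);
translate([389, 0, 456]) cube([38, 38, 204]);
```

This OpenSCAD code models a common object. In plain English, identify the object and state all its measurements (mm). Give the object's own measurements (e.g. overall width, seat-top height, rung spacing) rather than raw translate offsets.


A chair. The seat is a 427×415×24 mm slab with its top at z = 456 mm, on four 45×45 mm corner legs (flush with the seat edges, standing on z = 0). A flat backrest 32 mm thick, 313 mm tall, spans the full seat width and rises from the seat top along its +y edge, rear face flush with the rear of the seat. Two armrests of 38×38 mm section run along each side from the seat's front edge to the front of the backrest, top faces 242 mm above the seat top and outer faces flush with the seat's x-edges; a 38×38 mm post under the front of each armrest stands on the seat at the front corner.


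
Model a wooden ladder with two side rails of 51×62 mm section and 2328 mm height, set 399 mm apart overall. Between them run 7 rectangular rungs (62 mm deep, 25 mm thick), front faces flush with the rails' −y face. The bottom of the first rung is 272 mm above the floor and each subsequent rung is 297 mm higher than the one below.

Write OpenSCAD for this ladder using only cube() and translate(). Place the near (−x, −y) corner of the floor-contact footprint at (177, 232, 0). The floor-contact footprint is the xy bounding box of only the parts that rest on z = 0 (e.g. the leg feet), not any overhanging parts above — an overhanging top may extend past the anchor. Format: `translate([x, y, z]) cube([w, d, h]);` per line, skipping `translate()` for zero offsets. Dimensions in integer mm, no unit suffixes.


// rung span = 399 - 2*51 = 297
// rung[k] z = 272 + k*297
translate([177, 232, 0]) cube([51, 62, 2328]);
translate([525, 232, 0]) cube([51, 62, 2328]);
translate([228, 232, 272]) cube([297, 62, 25]);
translate([228, 232, 569]) cube([297, 62, 25]);
translate([228, 232, 866]) cube([297, 62, 25]);
translate([228, 232, 1163]) cube([297, 62, 25]);
translate([228, 232, 1460]) cube([297, 62, 25]);
translate([228, 232, 1757]) cube([297, 62, 25]);
translate([228, 232, 2054]) cube([297, 62, 25]);


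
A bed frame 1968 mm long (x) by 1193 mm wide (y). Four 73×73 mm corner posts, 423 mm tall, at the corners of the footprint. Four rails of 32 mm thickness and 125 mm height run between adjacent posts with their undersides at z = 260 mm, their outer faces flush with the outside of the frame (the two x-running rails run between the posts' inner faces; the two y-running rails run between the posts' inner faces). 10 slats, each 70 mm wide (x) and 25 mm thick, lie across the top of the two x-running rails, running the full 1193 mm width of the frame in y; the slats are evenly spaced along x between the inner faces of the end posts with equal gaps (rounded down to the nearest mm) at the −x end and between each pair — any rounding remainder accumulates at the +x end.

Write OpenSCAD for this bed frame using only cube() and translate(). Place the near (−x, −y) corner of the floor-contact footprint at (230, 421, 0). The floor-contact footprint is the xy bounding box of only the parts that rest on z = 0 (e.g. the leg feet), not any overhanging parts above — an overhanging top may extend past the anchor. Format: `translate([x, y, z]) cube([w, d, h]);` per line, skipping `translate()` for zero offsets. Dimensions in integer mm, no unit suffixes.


translate([230, 421, 0]) cube([73, 73, 423]);
translate([230, 1541, 0]) cube([73, 73, 423]);
translate([2125, 421, 0]) cube([73, 73, 423]);
translate([2125, 1541, 0]) cube([73, 73, 423]);
translate([303, 421, 260]) cube([1822, 32, 125]);
translate([303, 1582, 260]) cube([1822, 32, 125]);
translate([230, 494, 260]) cube([32, 1047, 125]);
translate([2166, 494, 260]) cube([32, 1047, 125]);
translate([405, 421, 385]) cube([70, 1193, 25]);
translate([577, 421, 385]) cube([70, 1193, 25]);
translate([749, 421, 385]) cube([70, 1193, 25]);
translate([921, 421, 385]) cube([70, 1193, 25]);
translate([1093, 421, 385]) cube([70, 1193, 25]);
translate([1265, 421, 385]) cube([70, 1193, 25]);
translate([1437, 421, 385]) cube([70, 1193, 25]);
translate([1609, 421, 385]) cube([70, 1193, 25]);
translate([1781, 421, 385]) cube([70, 1193, 25]);
translate([1953, 421, 385]) cube([70, 1193, 25]);


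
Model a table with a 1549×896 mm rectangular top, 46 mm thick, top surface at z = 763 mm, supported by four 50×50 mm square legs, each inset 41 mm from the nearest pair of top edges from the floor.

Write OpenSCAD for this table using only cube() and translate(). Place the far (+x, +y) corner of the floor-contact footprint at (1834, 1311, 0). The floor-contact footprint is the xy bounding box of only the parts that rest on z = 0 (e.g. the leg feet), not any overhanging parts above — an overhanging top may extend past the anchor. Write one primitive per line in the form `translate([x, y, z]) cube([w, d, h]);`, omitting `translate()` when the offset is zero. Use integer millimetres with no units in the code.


// leg_h = 763 - 46 = 717
translate([326, 456, 717]) cube([1549, 896, 46]);
translate([367, 497, 0]) cube([50, 50, 717]);
translate([1784, 497, 0]) cube([50, 50, 717]);
translate([367, 1261, 0]) cube([50, 50, 717]);
translate([1784, 1261, 0]) cube([50, 50, 717]);


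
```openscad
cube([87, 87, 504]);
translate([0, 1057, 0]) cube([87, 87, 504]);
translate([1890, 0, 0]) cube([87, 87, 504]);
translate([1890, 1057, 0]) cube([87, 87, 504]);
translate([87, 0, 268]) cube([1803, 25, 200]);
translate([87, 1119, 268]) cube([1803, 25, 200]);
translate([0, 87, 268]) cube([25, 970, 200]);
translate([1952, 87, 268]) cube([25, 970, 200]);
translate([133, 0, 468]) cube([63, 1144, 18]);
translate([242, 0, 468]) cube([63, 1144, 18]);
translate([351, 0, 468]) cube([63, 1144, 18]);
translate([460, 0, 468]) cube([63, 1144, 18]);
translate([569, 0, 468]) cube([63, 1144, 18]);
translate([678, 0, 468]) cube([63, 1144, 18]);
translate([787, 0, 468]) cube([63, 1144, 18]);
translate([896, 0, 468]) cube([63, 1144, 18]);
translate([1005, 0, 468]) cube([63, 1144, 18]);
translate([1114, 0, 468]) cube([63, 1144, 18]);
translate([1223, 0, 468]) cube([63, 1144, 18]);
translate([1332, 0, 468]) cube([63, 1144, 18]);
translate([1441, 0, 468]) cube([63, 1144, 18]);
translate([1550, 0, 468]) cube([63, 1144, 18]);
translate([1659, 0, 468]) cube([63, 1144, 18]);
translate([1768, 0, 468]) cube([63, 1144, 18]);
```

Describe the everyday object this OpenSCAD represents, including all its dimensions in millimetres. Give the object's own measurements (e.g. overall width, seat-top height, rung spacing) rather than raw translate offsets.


A bed frame 1977 mm long (x) by 1144 mm wide (y). Four 87×87 mm corner posts, 504 mm tall, at the corners of the footprint. Four rails of 25 mm thickness and 200 mm height run between adjacent posts with their undersides at z = 268 mm, their outer faces flush with the outside of the frame (the two x-running rails run between the posts' inner faces; the two y-running rails run between the posts' inner faces). 16 slats, each 63 mm wide (x) and 18 mm thick, lie across the top of the two x-running rails, running the full 1144 mm width of the frame in y; along x they sit between the end posts with a 46 mm gap after the −x posts and between neighbouring slats, leaving 59 mm before the +x posts.


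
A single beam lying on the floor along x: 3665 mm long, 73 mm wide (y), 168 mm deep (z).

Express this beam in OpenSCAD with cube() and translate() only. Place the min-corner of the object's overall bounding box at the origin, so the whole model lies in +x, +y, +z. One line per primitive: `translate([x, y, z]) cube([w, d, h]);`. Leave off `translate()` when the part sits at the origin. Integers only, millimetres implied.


cube([3665, 73, 168]);


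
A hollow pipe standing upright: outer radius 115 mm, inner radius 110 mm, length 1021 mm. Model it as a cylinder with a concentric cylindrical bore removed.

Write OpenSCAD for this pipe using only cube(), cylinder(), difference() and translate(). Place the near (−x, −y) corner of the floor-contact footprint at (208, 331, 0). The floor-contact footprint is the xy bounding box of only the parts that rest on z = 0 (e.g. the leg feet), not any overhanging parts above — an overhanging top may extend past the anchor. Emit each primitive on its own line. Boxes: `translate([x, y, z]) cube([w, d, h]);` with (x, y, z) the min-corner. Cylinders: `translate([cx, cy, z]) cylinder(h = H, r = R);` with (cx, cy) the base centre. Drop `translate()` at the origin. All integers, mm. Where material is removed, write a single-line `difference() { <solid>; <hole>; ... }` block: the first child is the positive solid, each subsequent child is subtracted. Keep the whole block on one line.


difference() { translate([323, 446, 0]) cylinder(h = 1021, r = 115); translate([323, 446, 0]) cylinder(h = 1021, r = 110); }


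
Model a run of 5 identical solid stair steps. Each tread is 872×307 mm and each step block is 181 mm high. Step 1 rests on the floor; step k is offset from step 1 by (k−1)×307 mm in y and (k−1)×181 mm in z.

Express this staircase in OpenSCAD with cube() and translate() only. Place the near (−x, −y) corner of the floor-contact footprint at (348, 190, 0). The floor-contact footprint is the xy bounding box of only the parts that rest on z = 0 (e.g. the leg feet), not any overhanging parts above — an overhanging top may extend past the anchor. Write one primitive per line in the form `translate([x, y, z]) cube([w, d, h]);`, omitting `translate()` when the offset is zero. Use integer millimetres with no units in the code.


translate([348, 190, 0]) cube([872, 307, 181]);
translate([348, 497, 181]) cube([872, 307, 181]);
translate([348, 804, 362]) cube([872, 307, 181]);
translate([348, 1111, 543]) cube([872, 307, 181]);
translate([348, 1418, 724]) cube([872, 307, 181]);


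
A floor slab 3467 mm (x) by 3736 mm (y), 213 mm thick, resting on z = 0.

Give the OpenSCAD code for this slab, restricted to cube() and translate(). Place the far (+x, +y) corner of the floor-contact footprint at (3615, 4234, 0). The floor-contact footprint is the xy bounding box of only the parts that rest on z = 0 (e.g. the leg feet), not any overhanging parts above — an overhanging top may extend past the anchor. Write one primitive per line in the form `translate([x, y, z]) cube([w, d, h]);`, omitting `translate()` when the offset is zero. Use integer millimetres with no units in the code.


translate([148, 498, 0]) cube([3467, 3736, 213]);


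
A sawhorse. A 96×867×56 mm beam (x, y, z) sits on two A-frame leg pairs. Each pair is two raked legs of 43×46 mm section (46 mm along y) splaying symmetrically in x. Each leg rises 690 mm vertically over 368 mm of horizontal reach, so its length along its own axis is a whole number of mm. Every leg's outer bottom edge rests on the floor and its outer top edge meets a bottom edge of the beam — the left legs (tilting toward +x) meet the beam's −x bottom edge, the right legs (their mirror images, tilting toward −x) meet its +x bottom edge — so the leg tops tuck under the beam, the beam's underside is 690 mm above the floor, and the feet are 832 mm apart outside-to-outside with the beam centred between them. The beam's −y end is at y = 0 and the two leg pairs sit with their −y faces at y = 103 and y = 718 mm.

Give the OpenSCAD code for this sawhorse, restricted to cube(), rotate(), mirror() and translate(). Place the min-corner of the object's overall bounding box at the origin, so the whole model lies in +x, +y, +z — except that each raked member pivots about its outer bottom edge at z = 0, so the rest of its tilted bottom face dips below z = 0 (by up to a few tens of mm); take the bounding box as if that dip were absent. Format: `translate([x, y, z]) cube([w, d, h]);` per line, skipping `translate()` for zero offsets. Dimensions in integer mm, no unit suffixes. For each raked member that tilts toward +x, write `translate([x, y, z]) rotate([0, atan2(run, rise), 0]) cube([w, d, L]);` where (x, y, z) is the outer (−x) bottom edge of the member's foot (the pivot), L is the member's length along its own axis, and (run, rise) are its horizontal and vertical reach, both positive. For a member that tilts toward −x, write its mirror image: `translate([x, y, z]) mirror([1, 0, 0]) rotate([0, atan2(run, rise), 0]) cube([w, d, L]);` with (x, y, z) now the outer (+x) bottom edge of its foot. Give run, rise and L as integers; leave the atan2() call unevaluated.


translate([368, 0, 690]) cube([96, 867, 56]);
translate([0, 103, 0]) rotate([0, atan2(368, 690), 0]) cube([43, 46, 782]);
translate([832, 103, 0]) mirror([1, 0, 0]) rotate([0, atan2(368, 690), 0]) cube([43, 46, 782]);
translate([0, 718, 0]) rotate([0, atan2(368, 690), 0]) cube([43, 46, 782]);
translate([832, 718, 0]) mirror([1, 0, 0]) rotate([0, atan2(368, 690), 0]) cube([43, 46, 782]);
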